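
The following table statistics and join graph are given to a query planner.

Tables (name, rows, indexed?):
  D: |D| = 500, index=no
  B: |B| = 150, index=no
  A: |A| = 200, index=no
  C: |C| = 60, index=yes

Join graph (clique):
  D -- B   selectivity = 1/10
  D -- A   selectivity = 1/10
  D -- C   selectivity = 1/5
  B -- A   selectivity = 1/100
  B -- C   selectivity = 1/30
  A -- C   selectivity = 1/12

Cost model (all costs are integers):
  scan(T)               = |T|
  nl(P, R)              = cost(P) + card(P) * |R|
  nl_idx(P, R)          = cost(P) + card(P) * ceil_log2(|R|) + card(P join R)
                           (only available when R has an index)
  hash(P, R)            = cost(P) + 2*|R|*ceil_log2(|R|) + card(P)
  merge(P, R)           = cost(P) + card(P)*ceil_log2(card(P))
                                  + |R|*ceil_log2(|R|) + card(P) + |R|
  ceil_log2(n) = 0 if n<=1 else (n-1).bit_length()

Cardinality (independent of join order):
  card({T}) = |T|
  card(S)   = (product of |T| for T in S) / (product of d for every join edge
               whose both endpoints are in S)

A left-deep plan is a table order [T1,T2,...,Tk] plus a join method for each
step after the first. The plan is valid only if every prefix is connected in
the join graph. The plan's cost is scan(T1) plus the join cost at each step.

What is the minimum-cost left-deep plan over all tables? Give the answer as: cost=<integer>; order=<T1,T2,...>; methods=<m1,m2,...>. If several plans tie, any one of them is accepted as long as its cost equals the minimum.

cost=9170; order=A,B,C,D; methods=hash,hash,merge

Selinger DP (subsets sized 1..n):
  {D}: scan cost=500, card=500
  {B}: scan cost=150, card=150
  {A}: scan cost=200, card=200
  {C}: scan cost=60, card=60
  {BD}: card=7500; try (B,hash)→3400, (D,merge)→6500, (B,merge)→6850, (D,hash)→9300, (D,nl)→75150, (B,nl)→75500; best=3400 via (B,hash)
  {AD}: card=10000; try (A,hash)→4200, (D,merge)→7000, (A,merge)→7300, (D,hash)→9400, (D,nl)→100200, (A,nl)→100500; best=4200 via (A,hash)
  {CD}: card=6000; try (C,hash)→1720, (D,merge)→5480, (C,merge)→5920, (D,hash)→9120, (C,nl_idx)→9500, (D,nl)→30060 …(+1); best=1720 via (C,hash)
  {AB}: card=300; try (B,hash)→2800, (A,merge)→3300, (B,merge)→3350, (A,hash)→3500, (A,nl)→30150, (B,nl)→30200; best=2800 via (B,hash)
  {BC}: card=300; try (C,hash)→1020, (C,nl_idx)→1350, (B,merge)→1830, (C,merge)→1920, (B,hash)→2520, (B,nl)→9060 …(+1); best=1020 via (C,hash)
  {AC}: card=1000; try (C,hash)→1120, (A,merge)→2280, (C,nl_idx)→2400, (C,merge)→2420, (A,hash)→3320, (A,nl)→12060 …(+1); best=1120 via (C,hash)
  {ABD}: card=1500; try (D,merge)→10800, (D,hash)→12100, (A,hash)→14100, (B,hash)→16600, (A,merge)→110200, (D,nl)→152800 …(+3); best=10800 via (D,merge)
  {BCD}: card=3000; try (D,merge)→9020, (B,hash)→10120, (D,hash)→10320, (C,hash)→11620, (C,nl_idx)→51400, (B,merge)→87070 …(+4); best=9020 via (D,merge)
  {ACD}: card=10000; try (A,hash)→10920, (D,hash)→11120, (C,hash)→14920, (D,merge)→17120, (C,nl_idx)→74200, (A,merge)→87520 …(+4); best=10920 via (A,hash)
  {ABC}: card=50; try (C,hash)→3820, (B,hash)→4520, (A,hash)→4520, (C,nl_idx)→4650, (A,merge)→5820, (C,merge)→6220 …(+4); best=3820 via (C,hash)
  {ABCD}: card=50; try (D,merge)→9170, (D,hash)→12870, (C,hash)→13020, (A,hash)→15220, (C,nl_idx)→19850, (B,hash)→23320 …(+7); best=9170 via (D,merge)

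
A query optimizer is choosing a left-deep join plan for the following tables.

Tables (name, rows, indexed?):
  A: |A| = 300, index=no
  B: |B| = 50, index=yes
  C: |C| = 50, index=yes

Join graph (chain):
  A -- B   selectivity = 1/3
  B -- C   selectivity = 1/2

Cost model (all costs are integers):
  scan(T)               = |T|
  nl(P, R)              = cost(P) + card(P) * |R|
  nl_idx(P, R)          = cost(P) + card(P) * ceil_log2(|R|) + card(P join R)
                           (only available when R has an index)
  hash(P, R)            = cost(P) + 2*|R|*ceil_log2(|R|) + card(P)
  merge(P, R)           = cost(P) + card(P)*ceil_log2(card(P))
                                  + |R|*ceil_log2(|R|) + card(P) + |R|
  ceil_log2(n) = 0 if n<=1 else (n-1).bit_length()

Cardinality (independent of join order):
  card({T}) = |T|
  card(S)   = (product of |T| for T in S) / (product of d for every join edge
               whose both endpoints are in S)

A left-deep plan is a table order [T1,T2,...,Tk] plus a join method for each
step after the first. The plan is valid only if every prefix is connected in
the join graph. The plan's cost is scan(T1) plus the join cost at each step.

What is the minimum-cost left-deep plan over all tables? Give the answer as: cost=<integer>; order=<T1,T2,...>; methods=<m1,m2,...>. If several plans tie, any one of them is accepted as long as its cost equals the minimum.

cost=6800; order=A,B,C; methods=hash,hash

Selinger DP (subsets sized 1..n):
  {A}: scan cost=300, card=300
  {B}: scan cost=50, card=50
  {C}: scan cost=50, card=50
  {AB}: card=5000; try (B,hash)→1200, (A,merge)→3400, (B,merge)→3650, (A,hash)→5500, (B,nl_idx)→7100, (A,nl)→15050 …(+1); best=1200 via (B,hash)
  {BC}: card=1250; try (C,hash)→700, (B,hash)→700, (C,merge)→750, (B,merge)→750, (C,nl_idx)→1600, (B,nl_idx)→1600 …(+2); best=700 via (C,hash)
  {ABC}: card=125000; try (C,hash)→6800, (A,hash)→7350, (A,merge)→18700, (C,merge)→71550, (C,nl_idx)→156200, (C,nl)→251200 …(+1); best=6800 via (C,hash)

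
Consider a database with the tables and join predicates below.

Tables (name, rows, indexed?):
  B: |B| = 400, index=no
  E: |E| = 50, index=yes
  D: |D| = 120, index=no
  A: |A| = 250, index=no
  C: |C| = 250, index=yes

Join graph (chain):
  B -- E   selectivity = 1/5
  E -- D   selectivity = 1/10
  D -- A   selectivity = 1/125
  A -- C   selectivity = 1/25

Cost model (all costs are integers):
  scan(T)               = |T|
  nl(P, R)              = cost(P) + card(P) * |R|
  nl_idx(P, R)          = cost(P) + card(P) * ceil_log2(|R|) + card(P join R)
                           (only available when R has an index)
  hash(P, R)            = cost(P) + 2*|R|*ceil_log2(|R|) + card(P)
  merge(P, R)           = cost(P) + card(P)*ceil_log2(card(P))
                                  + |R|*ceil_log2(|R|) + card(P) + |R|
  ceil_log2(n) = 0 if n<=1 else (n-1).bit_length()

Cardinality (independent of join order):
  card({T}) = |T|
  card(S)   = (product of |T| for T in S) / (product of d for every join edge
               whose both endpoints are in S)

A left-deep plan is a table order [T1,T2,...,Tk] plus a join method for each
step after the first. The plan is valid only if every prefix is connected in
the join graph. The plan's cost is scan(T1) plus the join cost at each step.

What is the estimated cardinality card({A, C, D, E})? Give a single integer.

12000

Tables in S: A(250), C(250), D(120), E(50)
Edges inside S: E-D(d=10), D-A(d=125), A-C(d=25)
numerator = 250 * 250 * 120 * 50 = 375000000
denominator = 10 * 125 * 25 = 31250
card(S) = 375000000 / 31250 = 12000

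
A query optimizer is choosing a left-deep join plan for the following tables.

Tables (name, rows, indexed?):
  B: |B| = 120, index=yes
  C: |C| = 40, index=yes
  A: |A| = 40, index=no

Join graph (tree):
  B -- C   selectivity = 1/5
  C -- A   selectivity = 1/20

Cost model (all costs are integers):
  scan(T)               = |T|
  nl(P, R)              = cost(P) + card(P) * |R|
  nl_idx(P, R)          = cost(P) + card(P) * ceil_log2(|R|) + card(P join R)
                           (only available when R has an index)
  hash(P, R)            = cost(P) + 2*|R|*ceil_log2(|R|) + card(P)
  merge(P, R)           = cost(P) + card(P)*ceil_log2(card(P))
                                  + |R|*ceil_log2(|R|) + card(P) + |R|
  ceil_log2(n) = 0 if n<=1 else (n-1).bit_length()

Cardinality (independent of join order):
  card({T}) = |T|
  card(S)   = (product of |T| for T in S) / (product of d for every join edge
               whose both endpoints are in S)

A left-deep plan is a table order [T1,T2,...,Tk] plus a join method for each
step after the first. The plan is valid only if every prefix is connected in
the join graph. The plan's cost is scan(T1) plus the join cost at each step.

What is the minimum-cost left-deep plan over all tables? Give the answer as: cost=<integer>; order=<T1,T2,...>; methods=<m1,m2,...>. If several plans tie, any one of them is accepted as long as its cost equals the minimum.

cost=1960; order=A,C,B; methods=nl_idx,merge

Selinger DP (subsets sized 1..n):
  {B}: scan cost=120, card=120
  {C}: scan cost=40, card=40
  {A}: scan cost=40, card=40
  {BC}: card=960; try (C,hash)→720, (B,merge)→1280, (B,nl_idx)→1280, (C,merge)→1360, (B,hash)→1760, (C,nl_idx)→1800 …(+2); best=720 via (C,hash)
  {AC}: card=80; try (C,nl_idx)→360, (C,hash)→560, (A,hash)→560, (C,merge)→600, (A,merge)→600, (C,nl)→1640 …(+1); best=360 via (C,nl_idx)
  {ABC}: card=1920; try (B,merge)→1960, (B,hash)→2120, (A,hash)→2160, (B,nl_idx)→2840, (B,nl)→9960, (A,merge)→11560 …(+1); best=1960 via (B,merge)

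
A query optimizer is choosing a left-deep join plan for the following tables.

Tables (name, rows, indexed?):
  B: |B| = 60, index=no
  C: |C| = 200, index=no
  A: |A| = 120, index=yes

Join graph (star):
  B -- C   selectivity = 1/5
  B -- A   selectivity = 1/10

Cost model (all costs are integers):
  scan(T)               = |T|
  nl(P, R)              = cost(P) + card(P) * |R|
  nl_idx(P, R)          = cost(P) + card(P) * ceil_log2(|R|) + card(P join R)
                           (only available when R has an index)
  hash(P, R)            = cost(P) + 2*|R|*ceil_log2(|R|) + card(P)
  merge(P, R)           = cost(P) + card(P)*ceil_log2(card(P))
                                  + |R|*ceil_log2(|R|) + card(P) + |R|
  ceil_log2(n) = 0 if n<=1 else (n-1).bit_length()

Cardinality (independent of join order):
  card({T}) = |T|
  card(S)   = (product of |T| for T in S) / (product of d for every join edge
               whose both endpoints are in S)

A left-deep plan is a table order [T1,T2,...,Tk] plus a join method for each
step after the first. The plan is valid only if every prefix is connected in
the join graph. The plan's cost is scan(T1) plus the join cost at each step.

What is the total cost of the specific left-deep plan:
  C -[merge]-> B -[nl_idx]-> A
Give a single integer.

step 1: scan C: cost=200, card=200
step 2: join B via merge
    card(P join B) = 200*60/(5) = 2400
    cost = 200 + 200*8 + 60*6 + 200 + 60 = 2420
step 3: join A via nl_idx
    card(P join A) = 2400*120/(10) = 28800
    cost = 2420 + 2400*7 + 28800 = 48020

48020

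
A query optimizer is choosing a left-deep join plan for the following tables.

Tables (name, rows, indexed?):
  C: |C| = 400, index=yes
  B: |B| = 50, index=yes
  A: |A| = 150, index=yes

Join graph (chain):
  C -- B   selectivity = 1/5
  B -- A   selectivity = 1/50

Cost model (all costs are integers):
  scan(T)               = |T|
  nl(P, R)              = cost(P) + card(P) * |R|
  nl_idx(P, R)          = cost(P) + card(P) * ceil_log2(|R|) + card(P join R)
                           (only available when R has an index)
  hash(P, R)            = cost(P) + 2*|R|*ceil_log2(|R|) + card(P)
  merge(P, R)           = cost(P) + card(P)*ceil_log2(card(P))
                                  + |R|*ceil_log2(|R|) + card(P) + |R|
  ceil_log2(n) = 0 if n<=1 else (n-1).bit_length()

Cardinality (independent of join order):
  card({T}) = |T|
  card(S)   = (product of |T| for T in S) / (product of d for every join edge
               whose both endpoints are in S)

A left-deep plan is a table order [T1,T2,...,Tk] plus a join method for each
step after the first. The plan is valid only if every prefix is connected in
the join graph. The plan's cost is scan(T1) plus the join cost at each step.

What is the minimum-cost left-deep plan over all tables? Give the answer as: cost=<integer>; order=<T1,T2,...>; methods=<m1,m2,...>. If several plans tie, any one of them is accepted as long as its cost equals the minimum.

Selinger DP (subsets sized 1..n):
  {C}: scan cost=400, card=400
  {B}: scan cost=50, card=50
  {A}: scan cost=150, card=150
  {BC}: card=4000; try (B,hash)→1400, (C,merge)→4400, (C,nl_idx)→4500, (B,merge)→4750, (B,nl_idx)→6800, (C,hash)→7300 …(+2); best=1400 via (B,hash)
  {AB}: card=150; try (A,nl_idx)→600, (B,hash)→900, (B,nl_idx)→1200, (A,merge)→1750, (B,merge)→1850, (A,hash)→2500 …(+2); best=600 via (A,nl_idx)
  {ABC}: card=12000; try (C,merge)→5950, (A,hash)→7800, (C,hash)→7950, (C,nl_idx)→13950, (A,nl_idx)→45400, (A,merge)→54750 …(+2); best=5950 via (C,merge)

cost=5950; order=B,A,C; methods=nl_idx,merge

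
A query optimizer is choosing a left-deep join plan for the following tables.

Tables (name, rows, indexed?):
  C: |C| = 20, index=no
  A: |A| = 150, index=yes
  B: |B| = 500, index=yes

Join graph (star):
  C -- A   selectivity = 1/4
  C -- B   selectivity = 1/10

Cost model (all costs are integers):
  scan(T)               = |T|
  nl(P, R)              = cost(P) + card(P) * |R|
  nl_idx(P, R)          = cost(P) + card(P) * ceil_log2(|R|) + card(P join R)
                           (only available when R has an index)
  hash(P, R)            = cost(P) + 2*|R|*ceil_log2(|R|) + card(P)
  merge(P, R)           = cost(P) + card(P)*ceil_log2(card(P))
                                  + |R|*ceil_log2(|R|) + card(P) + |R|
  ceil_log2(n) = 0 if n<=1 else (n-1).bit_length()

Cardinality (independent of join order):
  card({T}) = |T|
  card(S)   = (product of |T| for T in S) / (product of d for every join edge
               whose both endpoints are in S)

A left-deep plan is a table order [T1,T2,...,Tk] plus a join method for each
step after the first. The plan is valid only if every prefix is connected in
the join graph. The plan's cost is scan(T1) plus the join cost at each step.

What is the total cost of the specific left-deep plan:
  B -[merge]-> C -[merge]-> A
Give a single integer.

17970

step 1: scan B: cost=500, card=500
step 2: join C via merge
    card(P join C) = 500*20/(10) = 1000
    cost = 500 + 500*9 + 20*5 + 500 + 20 = 5620
step 3: join A via merge
    card(P join A) = 1000*150/(4) = 37500
    cost = 5620 + 1000*10 + 150*8 + 1000 + 150 = 17970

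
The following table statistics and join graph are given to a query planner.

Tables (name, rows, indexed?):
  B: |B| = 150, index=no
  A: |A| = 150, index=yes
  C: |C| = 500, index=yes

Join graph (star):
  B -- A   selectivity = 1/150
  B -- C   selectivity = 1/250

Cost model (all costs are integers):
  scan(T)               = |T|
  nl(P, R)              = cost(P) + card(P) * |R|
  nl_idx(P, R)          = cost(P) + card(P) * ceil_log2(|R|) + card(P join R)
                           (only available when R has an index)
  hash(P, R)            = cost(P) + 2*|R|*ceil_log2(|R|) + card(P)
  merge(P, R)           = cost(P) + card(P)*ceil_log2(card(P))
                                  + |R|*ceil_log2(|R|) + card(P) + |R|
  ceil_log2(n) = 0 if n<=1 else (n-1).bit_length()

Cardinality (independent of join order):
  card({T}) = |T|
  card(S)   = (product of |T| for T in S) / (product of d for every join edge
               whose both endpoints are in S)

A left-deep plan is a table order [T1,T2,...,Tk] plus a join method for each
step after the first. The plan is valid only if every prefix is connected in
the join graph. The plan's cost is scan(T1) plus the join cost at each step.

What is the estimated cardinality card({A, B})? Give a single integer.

150

Tables in S: A(150), B(150)
Edges inside S: B-A(d=150)
numerator = 150 * 150 = 22500
denominator = 150 = 150
card(S) = 22500 / 150 = 150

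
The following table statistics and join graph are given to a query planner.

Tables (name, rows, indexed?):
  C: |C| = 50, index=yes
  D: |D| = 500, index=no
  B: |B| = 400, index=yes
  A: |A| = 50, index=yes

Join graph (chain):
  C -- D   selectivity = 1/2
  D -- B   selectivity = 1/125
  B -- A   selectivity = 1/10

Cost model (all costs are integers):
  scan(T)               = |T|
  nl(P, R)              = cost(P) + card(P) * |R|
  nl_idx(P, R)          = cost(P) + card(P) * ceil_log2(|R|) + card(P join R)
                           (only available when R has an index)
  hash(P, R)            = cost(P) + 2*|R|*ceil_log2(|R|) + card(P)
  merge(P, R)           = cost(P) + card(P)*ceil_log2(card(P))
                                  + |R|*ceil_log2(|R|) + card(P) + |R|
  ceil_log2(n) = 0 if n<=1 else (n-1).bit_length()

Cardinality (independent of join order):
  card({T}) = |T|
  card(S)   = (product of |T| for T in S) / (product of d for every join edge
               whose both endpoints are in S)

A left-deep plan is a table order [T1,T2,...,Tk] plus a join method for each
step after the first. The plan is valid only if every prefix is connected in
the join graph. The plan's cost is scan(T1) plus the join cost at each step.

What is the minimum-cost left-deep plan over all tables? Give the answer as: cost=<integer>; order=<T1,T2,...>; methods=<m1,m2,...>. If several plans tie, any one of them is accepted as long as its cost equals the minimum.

Selinger DP (subsets sized 1..n):
  {C}: scan cost=50, card=50
  {D}: scan cost=500, card=500
  {B}: scan cost=400, card=400
  {A}: scan cost=50, card=50
  {CD}: card=12500; try (C,hash)→1600, (D,merge)→5400, (C,merge)→5850, (D,hash)→9100, (C,nl_idx)→16000, (D,nl)→25050 …(+1); best=1600 via (C,hash)
  {BD}: card=1600; try (B,nl_idx)→6600, (B,hash)→8200, (D,merge)→9400, (B,merge)→9500, (D,hash)→9800, (D,nl)→200400 …(+1); best=6600 via (B,nl_idx)
  {AB}: card=2000; try (A,hash)→1400, (B,nl_idx)→2500, (B,merge)→4400, (A,merge)→4750, (A,nl_idx)→4800, (B,hash)→7300 …(+2); best=1400 via (A,hash)
  {BCD}: card=40000; try (C,hash)→8800, (B,hash)→21300, (C,merge)→26150, (C,nl_idx)→56200, (C,nl)→86600, (B,nl_idx)→154100 …(+2); best=8800 via (C,hash)
  {ABD}: card=8000; try (A,hash)→8800, (D,hash)→12400, (A,nl_idx)→24200, (A,merge)→26150, (D,merge)→30400, (A,nl)→86600 …(+1); best=8800 via (A,hash)
  {ABCD}: card=200000; try (C,hash)→17400, (A,hash)→49400, (C,merge)→121150, (C,nl_idx)→256800, (C,nl)→408800, (A,nl_idx)→448800 …(+2); best=17400 via (C,hash)

cost=17400; order=D,B,A,C; methods=nl_idx,hash,hash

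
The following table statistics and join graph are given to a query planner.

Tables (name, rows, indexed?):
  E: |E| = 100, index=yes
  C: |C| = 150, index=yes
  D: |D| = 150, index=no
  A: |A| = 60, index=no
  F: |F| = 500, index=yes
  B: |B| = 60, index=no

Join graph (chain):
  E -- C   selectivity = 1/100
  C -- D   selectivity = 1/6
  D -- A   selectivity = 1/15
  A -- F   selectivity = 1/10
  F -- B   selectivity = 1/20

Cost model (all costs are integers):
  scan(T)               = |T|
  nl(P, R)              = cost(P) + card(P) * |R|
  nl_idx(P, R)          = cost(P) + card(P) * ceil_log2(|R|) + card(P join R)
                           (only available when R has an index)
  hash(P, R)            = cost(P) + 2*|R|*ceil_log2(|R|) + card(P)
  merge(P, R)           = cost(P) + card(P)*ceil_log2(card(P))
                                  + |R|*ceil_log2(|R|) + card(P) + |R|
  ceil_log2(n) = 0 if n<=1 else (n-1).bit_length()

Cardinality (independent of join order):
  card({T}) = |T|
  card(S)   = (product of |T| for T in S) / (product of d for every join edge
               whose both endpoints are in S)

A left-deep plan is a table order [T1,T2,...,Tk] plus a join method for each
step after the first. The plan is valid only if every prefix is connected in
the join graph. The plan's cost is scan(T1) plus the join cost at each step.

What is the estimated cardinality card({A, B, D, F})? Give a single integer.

Tables in S: A(60), B(60), D(150), F(500)
Edges inside S: D-A(d=15), A-F(d=10), F-B(d=20)
numerator = 60 * 60 * 150 * 500 = 270000000
denominator = 15 * 10 * 20 = 3000
card(S) = 270000000 / 3000 = 90000

90000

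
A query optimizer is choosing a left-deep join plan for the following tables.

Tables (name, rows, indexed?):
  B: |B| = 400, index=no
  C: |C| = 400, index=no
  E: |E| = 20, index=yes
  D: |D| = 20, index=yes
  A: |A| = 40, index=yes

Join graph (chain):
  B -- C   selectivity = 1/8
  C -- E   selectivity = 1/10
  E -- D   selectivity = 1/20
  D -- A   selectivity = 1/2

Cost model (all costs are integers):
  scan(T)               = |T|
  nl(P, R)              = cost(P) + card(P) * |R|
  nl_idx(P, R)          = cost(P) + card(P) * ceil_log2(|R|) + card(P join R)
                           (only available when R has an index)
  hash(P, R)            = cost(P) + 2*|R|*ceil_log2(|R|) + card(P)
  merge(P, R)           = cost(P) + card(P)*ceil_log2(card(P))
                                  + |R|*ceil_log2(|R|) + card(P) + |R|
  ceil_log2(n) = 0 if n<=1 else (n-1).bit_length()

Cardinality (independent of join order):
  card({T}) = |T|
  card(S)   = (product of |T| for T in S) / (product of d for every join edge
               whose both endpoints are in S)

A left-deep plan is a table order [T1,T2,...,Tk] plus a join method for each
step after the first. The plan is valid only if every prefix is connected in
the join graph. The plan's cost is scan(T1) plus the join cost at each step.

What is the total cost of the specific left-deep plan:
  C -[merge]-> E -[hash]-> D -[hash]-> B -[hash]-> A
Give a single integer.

54000

step 1: scan C: cost=400, card=400
step 2: join E via merge
    card(P join E) = 400*20/(10) = 800
    cost = 400 + 400*9 + 20*5 + 400 + 20 = 4520
step 3: join D via hash
    card(P join D) = 800*20/(20) = 800
    cost = 4520 + 2*20*5 + 800 = 5520
step 4: join B via hash
    card(P join B) = 800*400/(8) = 40000
    cost = 5520 + 2*400*9 + 800 = 13520
step 5: join A via hash
    card(P join A) = 40000*40/(2) = 800000
    cost = 13520 + 2*40*6 + 40000 = 54000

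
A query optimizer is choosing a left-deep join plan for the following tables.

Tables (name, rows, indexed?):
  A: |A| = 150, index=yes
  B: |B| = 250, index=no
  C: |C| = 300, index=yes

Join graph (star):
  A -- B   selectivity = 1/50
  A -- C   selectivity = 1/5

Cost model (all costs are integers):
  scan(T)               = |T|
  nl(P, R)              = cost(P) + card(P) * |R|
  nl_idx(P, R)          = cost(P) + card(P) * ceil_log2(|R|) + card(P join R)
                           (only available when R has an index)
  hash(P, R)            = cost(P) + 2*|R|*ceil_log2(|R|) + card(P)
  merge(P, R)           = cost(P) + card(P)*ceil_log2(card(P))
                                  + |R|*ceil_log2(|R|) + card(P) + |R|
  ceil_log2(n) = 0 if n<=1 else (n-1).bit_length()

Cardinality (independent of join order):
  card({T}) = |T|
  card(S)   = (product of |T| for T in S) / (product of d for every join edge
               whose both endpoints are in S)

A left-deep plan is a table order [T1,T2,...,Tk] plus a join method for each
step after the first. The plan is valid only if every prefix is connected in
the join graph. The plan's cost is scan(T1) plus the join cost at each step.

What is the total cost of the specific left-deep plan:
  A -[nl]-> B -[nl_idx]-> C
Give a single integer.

89400

step 1: scan A: cost=150, card=150
step 2: join B via nl
    card(P join B) = 150*250/(50) = 750
    cost = 150 + 150*250 = 37650
step 3: join C via nl_idx
    card(P join C) = 750*300/(5) = 45000
    cost = 37650 + 750*9 + 45000 = 89400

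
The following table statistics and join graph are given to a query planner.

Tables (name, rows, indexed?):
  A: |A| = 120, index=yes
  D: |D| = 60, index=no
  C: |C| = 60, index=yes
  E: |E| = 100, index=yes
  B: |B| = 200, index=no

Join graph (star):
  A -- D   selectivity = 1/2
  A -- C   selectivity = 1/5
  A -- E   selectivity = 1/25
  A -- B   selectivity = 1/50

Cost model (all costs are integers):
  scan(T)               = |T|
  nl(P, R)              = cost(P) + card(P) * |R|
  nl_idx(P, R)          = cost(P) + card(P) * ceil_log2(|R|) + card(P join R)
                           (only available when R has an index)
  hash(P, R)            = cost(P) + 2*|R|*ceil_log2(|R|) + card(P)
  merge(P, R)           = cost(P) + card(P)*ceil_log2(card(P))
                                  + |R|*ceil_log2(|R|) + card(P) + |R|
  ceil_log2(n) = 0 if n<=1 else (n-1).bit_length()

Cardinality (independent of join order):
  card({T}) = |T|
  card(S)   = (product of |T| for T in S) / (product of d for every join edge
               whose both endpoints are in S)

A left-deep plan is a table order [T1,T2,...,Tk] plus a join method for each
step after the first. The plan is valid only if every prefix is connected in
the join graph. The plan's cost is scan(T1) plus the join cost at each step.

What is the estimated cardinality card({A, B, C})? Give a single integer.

5760

Tables in S: A(120), B(200), C(60)
Edges inside S: A-C(d=5), A-B(d=50)
numerator = 120 * 200 * 60 = 1440000
denominator = 5 * 50 = 250
card(S) = 1440000 / 250 = 5760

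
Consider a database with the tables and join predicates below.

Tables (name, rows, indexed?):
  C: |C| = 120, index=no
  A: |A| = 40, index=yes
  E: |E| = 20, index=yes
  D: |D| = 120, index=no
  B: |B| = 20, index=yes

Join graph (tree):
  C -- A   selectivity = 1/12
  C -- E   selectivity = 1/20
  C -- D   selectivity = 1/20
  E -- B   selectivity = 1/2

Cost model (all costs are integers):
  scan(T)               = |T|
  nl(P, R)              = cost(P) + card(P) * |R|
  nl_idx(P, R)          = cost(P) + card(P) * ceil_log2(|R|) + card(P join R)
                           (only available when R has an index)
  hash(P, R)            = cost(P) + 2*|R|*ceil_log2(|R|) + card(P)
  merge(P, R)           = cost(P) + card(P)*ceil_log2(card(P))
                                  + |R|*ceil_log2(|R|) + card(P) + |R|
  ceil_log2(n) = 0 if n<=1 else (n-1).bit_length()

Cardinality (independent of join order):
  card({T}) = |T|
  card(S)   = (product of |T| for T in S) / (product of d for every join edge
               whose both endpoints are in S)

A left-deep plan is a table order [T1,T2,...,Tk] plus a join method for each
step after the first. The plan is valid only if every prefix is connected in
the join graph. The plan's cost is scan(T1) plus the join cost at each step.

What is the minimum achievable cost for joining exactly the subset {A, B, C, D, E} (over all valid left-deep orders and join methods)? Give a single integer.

5720

Selinger DP over subsets of {A,B,C,D,E}:
  {C}: scan cost=120, card=120
  {A}: scan cost=40, card=40
  {E}: scan cost=20, card=20
  {D}: scan cost=120, card=120
  {B}: scan cost=20, card=20
  {AC}: card=400; try (A,hash)→720, (A,nl_idx)→1240, (C,merge)→1280, (A,merge)→1360, (C,hash)→1760, (C,nl)→4840 …(+1); best=720 via (A,hash)
  {CE}: card=120; try (E,hash)→440, (E,nl_idx)→840, (C,merge)→1100, (E,merge)→1200, (C,hash)→1720, (C,nl)→2420 …(+1); best=440 via (E,hash)
  {CD}: card=720; try (D,hash)→1920, (C,hash)→1920, (D,merge)→2040, (C,merge)→2040, (D,nl)→14520, (C,nl)→14520; best=1920 via (D,hash)
  {BE}: card=200; try (E,hash)→240, (B,hash)→240, (E,merge)→260, (B,merge)→260, (E,nl_idx)→320, (B,nl_idx)→320 …(+2); best=240 via (E,hash)
  {ACE}: card=400; try (A,hash)→1040, (E,hash)→1320, (A,nl_idx)→1560, (A,merge)→1680, (E,nl_idx)→3120, (E,merge)→4840 …(+2); best=1040 via (A,hash)
  {ACD}: card=2400; try (D,hash)→2800, (A,hash)→3120, (D,merge)→5680, (A,nl_idx)→8640, (A,merge)→10120, (A,nl)→30720 …(+1); best=2800 via (D,hash)
  {CDE}: card=720; try (D,hash)→2240, (D,merge)→2360, (E,hash)→2840, (E,nl_idx)→6240, (E,merge)→9960, (D,nl)→14840 …(+1); best=2240 via (D,hash)
  {BCE}: card=1200; try (B,hash)→760, (B,merge)→1520, (C,hash)→2120, (B,nl_idx)→2240, (B,nl)→2840, (C,merge)→3000 …(+1); best=760 via (B,hash)
  {ACDE}: card=2400; try (D,hash)→3120, (A,hash)→3440, (E,hash)→5400, (D,merge)→6000, (A,nl_idx)→8960, (A,merge)→10440 …(+5); best=3120 via (D,hash)
  {ABCE}: card=4000; try (B,hash)→1640, (A,hash)→2440, (B,merge)→5160, (B,nl_idx)→7040, (B,nl)→9040, (A,nl_idx)→11960 …(+2); best=1640 via (B,hash)
  {BCDE}: card=7200; try (B,hash)→3160, (D,hash)→3640, (B,merge)→10280, (B,nl_idx)→13040, (D,merge)→16120, (B,nl)→16640 …(+1); best=3160 via (B,hash)
  {ABCDE}: card=24000; try (B,hash)→5720, (D,hash)→7320, (A,hash)→10840, (B,merge)→34440, (B,nl_idx)→39120, (B,nl)→51120 …(+5); best=5720 via (B,hash)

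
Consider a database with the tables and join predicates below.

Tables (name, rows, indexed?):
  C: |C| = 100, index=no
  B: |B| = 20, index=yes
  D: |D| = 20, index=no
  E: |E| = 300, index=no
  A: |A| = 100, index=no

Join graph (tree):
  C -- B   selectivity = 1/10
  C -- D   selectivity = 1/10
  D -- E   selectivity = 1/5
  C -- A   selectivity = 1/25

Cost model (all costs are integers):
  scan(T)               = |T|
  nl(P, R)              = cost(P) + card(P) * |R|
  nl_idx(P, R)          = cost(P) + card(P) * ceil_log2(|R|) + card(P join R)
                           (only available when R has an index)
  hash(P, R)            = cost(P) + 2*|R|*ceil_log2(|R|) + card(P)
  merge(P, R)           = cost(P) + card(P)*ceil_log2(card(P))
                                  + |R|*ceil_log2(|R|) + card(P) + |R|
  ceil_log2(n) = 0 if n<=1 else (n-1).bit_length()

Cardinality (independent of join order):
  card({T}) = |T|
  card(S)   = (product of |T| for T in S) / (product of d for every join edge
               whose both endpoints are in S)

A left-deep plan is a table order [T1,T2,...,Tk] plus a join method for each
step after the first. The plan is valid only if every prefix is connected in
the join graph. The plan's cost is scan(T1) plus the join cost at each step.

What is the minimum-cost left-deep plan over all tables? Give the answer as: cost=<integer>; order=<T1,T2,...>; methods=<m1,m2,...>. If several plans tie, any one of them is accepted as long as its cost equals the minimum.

Selinger DP (subsets sized 1..n):
  {C}: scan cost=100, card=100
  {B}: scan cost=20, card=20
  {D}: scan cost=20, card=20
  {E}: scan cost=300, card=300
  {A}: scan cost=100, card=100
  {BC}: card=200; try (B,hash)→400, (B,nl_idx)→800, (C,merge)→940, (B,merge)→1020, (C,hash)→1440, (C,nl)→2020 …(+1); best=400 via (B,hash)
  {CD}: card=200; try (D,hash)→400, (C,merge)→940, (D,merge)→1020, (C,hash)→1440, (C,nl)→2020, (D,nl)→2100; best=400 via (D,hash)
  {AC}: card=400; try (C,hash)→1600, (A,hash)→1600, (C,merge)→1700, (A,merge)→1700, (C,nl)→10100, (A,nl)→10100; best=1600 via (C,hash)
  {DE}: card=1200; try (D,hash)→800, (E,merge)→3140, (D,merge)→3420, (E,hash)→5440, (E,nl)→6020, (D,nl)→6300; best=800 via (D,hash)
  {BCD}: card=400; try (D,hash)→800, (B,hash)→800, (B,nl_idx)→1800, (D,merge)→2320, (B,merge)→2320, (D,nl)→4400 …(+1); best=800 via (D,hash)
  {ABC}: card=800; try (A,hash)→2000, (B,hash)→2200, (A,merge)→3000, (B,nl_idx)→4400, (B,merge)→5720, (B,nl)→9600 …(+1); best=2000 via (A,hash)
  {CDE}: card=12000; try (C,hash)→3400, (E,merge)→5200, (E,hash)→6000, (C,merge)→16000, (E,nl)→60400, (C,nl)→120800; best=3400 via (C,hash)
  {ACD}: card=800; try (A,hash)→2000, (D,hash)→2200, (A,merge)→3000, (D,merge)→5720, (D,nl)→9600, (A,nl)→20400; best=2000 via (A,hash)
  {BCDE}: card=24000; try (E,hash)→6600, (E,merge)→7800, (B,hash)→15600, (B,nl_idx)→87400, (E,nl)→120800, (B,merge)→183520 …(+1); best=6600 via (E,hash)
  {ABCD}: card=1600; try (A,hash)→2600, (D,hash)→3000, (B,hash)→3000, (A,merge)→5600, (B,nl_idx)→7600, (D,merge)→10920 …(+4); best=2600 via (A,hash)
  {ACDE}: card=48000; try (E,hash)→8200, (E,merge)→13800, (A,hash)→16800, (A,merge)→184200, (E,nl)→242000, (A,nl)→1203400; best=8200 via (E,hash)
  {ABCDE}: card=96000; try (E,hash)→9600, (E,merge)→24800, (A,hash)→32000, (B,hash)→56400, (B,nl_idx)→344200, (A,merge)→391400 …(+4); best=9600 via (E,hash)

cost=9600; order=C,B,D,A,E; methods=hash,hash,hash,hash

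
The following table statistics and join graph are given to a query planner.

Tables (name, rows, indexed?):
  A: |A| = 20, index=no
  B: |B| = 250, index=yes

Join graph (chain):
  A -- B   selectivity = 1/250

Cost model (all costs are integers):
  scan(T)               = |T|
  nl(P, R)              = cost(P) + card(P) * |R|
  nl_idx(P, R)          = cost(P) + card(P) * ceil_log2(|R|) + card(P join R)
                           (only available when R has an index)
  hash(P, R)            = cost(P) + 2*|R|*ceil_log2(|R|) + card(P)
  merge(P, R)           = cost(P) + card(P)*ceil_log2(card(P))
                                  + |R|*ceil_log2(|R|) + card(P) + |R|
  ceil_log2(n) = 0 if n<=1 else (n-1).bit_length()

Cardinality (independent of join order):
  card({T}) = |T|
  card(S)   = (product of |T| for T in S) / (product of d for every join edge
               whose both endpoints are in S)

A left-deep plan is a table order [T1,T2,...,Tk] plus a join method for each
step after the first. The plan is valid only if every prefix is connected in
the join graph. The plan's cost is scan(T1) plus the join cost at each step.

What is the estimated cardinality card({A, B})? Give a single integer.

20

Tables in S: A(20), B(250)
Edges inside S: A-B(d=250)
numerator = 20 * 250 = 5000
denominator = 250 = 250
card(S) = 5000 / 250 = 20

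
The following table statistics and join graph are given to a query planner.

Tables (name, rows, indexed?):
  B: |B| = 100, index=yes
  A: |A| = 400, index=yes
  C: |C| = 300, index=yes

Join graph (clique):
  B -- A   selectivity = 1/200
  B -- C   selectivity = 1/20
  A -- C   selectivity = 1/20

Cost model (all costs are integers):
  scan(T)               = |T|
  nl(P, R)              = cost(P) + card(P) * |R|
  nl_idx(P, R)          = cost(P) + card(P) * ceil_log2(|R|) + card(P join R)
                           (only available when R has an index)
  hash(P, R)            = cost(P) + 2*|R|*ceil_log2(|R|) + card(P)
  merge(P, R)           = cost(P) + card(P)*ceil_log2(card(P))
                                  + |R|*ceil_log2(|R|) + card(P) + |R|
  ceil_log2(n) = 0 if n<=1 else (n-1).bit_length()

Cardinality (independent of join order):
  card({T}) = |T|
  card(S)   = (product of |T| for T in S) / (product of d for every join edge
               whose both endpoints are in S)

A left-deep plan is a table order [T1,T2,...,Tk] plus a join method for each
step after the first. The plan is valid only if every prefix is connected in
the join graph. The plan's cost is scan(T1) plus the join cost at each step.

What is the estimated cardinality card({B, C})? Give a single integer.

Tables in S: B(100), C(300)
Edges inside S: B-C(d=20)
numerator = 100 * 300 = 30000
denominator = 20 = 20
card(S) = 30000 / 20 = 1500

1500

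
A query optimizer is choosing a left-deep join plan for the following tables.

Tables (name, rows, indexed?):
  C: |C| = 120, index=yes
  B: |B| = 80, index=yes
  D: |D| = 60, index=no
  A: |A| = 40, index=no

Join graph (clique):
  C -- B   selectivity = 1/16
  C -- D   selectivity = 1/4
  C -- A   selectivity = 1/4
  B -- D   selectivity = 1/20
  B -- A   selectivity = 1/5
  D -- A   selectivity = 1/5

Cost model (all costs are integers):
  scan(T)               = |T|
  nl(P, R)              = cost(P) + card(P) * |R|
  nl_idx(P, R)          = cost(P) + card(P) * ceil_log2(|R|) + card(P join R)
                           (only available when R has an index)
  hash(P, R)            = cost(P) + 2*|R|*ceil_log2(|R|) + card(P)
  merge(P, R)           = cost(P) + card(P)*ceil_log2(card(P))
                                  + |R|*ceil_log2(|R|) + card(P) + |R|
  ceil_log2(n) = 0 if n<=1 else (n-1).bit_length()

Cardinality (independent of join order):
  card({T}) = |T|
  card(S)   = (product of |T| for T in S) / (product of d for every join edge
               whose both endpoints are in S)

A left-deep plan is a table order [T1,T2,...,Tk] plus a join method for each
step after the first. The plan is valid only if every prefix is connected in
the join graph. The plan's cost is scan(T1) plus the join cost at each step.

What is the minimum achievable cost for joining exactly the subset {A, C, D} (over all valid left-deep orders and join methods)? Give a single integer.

2640

Selinger DP over subsets of {A,C,D}:
  {C}: scan cost=120, card=120
  {D}: scan cost=60, card=60
  {A}: scan cost=40, card=40
  {CD}: card=1800; try (D,hash)→960, (C,merge)→1440, (D,merge)→1500, (C,hash)→1800, (C,nl_idx)→2280, (C,nl)→7260 …(+1); best=960 via (D,hash)
  {AC}: card=1200; try (A,hash)→720, (C,merge)→1280, (A,merge)→1360, (C,nl_idx)→1520, (C,hash)→1760, (C,nl)→4840 …(+1); best=720 via (A,hash)
  {AD}: card=480; try (A,hash)→600, (D,merge)→740, (A,merge)→760, (D,hash)→800, (D,nl)→2440, (A,nl)→2460; best=600 via (A,hash)
  {ACD}: card=3600; try (D,hash)→2640, (C,hash)→2760, (A,hash)→3240, (C,merge)→6360, (C,nl_idx)→7560, (D,merge)→15540 …(+4); best=2640 via (D,hash)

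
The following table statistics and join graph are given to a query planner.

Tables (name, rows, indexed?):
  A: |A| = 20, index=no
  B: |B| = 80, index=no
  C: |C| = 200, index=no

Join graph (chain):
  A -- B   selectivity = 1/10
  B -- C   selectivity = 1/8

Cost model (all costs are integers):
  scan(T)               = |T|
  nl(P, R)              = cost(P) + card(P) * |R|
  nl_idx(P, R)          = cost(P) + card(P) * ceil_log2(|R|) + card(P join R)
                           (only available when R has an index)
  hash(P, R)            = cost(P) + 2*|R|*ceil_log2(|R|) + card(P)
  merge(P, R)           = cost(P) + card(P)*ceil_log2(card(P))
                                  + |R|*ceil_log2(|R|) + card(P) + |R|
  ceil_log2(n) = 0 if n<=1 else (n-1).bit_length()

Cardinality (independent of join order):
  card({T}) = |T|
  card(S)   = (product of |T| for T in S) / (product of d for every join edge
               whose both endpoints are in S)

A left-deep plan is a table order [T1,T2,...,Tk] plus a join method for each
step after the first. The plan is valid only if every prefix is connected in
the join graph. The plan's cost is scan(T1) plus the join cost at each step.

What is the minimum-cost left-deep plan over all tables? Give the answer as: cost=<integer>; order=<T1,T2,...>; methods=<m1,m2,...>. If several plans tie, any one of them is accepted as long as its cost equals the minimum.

Selinger DP (subsets sized 1..n):
  {A}: scan cost=20, card=20
  {B}: scan cost=80, card=80
  {C}: scan cost=200, card=200
  {AB}: card=160; try (A,hash)→360, (B,merge)→780, (A,merge)→840, (B,hash)→1160, (B,nl)→1620, (A,nl)→1680; best=360 via (A,hash)
  {BC}: card=2000; try (B,hash)→1520, (C,merge)→2520, (B,merge)→2640, (C,hash)→3360, (C,nl)→16080, (B,nl)→16200; best=1520 via (B,hash)
  {ABC}: card=4000; try (C,merge)→3600, (C,hash)→3720, (A,hash)→3720, (A,merge)→25640, (C,nl)→32360, (A,nl)→41520; best=3600 via (C,merge)

cost=3600; order=B,A,C; methods=hash,merge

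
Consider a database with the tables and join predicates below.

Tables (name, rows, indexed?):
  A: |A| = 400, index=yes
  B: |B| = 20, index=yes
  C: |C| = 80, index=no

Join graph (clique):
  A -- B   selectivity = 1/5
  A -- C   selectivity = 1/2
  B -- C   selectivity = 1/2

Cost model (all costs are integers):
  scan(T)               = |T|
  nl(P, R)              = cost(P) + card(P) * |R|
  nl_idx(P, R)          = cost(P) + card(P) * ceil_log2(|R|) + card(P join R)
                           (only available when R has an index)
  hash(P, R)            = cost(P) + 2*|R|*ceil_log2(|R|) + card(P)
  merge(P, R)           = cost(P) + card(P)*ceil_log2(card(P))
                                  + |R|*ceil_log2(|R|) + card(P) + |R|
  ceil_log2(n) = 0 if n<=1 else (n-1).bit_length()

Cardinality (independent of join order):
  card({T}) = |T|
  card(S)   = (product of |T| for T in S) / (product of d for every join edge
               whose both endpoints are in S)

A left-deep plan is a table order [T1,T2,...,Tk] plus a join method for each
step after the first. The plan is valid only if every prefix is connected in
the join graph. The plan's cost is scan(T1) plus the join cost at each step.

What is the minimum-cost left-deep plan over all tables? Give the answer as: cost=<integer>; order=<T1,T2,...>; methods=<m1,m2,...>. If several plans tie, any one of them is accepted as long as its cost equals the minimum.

cost=3720; order=A,B,C; methods=hash,hash

Selinger DP (subsets sized 1..n):
  {A}: scan cost=400, card=400
  {B}: scan cost=20, card=20
  {C}: scan cost=80, card=80
  {AB}: card=1600; try (B,hash)→1000, (A,nl_idx)→1800, (B,nl_idx)→4000, (A,merge)→4140, (B,merge)→4520, (A,hash)→7240 …(+2); best=1000 via (B,hash)
  {AC}: card=16000; try (C,hash)→1920, (A,merge)→4720, (C,merge)→5040, (A,hash)→7360, (A,nl_idx)→16800, (A,nl)→32080 …(+1); best=1920 via (C,hash)
  {BC}: card=800; try (B,hash)→360, (C,merge)→780, (B,merge)→840, (C,hash)→1160, (B,nl_idx)→1280, (C,nl)→1620 …(+1); best=360 via (B,hash)
  {ABC}: card=32000; try (C,hash)→3720, (A,hash)→8360, (A,merge)→13160, (B,hash)→18120, (C,merge)→20840, (A,nl_idx)→39560 …(+5); best=3720 via (C,hash)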